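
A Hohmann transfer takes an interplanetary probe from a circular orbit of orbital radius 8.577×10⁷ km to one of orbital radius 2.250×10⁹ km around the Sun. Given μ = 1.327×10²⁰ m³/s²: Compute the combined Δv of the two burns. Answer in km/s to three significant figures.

r₁ = 8.577×10⁷ km = 8.577×10¹⁰ m.
r₂ = 2.250×10⁹ km = 2.250×10¹² m.
Transfer ellipse a_t = (r₁ + r₂)/2 = 1.168×10¹² m.
At r₁: circular v_c1 = √(μ/r₁) = 39330 m/s; transfer-perihelion v_p = √[μ(2/r₁ − 1/a_t)] = 54600 m/s.
Δv₁ = v_p − v_c1 = 15260 m/s.
At r₂: circular v_c2 = √(μ/r₂) = 7680 m/s; transfer-aphelion v_a = √[μ(2/r₂ − 1/a_t)] = 2081 m/s.
Δv₂ = v_c2 − v_a = 5599 m/s.
Total Δv = Δv₁ + Δv₂ = 20860 m/s = 20.86 km/s.

Δv_total ≈ 20.9 km/s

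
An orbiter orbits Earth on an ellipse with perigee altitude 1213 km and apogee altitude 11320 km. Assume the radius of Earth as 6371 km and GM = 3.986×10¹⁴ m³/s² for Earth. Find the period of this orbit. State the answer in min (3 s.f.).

r_p = 6371 + 1213 = 7584.0 km = 7.5840×10⁶ m.
r_a = 6371 + 11320 = 17691 km = 1.7691×10⁷ m.
Semi-major axis a = (r_p + r_a)/2 = (7584.0 + 17691)/2 = 12638 km = 1.264×10⁷ m.
By Kepler's third law T = 2π√(a³/μ) = 2π × 2.250×10³ = 1.414×10⁴ s.
= 235.6 min.

T ≈ 236 min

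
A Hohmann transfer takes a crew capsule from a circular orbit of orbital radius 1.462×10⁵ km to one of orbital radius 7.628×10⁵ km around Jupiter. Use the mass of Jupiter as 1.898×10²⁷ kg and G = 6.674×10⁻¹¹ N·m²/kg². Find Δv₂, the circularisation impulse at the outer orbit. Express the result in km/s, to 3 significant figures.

μ = GM = 6.674×10⁻¹¹ × 1.898×10²⁷ = 1.267×10¹⁷ m³/s².
r₁ = 1.462×10⁵ km = 1.462×10⁸ m.
r₂ = 7.628×10⁵ km = 7.628×10⁸ m.
Transfer ellipse a_t = (r₁ + r₂)/2 = 4.545×10⁸ m.
At r₁: circular v_c1 = √(μ/r₁) = 29440 m/s; transfer-perijove v_p = √[μ(2/r₁ − 1/a_t)] = 38130 m/s.
At r₂: circular v_c2 = √(μ/r₂) = 12890 m/s; transfer-apojove v_a = √[μ(2/r₂ − 1/a_t)] = 7309 m/s.
Δv₂ = v_c2 − v_a = 5578 m/s.
= 5.578 km/s.

Δv ≈ 5.58 km/s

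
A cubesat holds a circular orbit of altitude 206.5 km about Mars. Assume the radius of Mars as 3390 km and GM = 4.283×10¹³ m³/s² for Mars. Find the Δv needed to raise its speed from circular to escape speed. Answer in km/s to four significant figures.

r = 3390 + 206.5 = 3596.5 km = 3.5965×10⁶ m.
Circular speed v_c = √(μ/r) = 3451 m/s.
Escape speed v_esc = √(2μ/r) = √2 × v_c = 4880 m/s.
Δv = v_esc − v_c = 1429 m/s = 1.429 km/s.

Δv ≈ 1.429 km/s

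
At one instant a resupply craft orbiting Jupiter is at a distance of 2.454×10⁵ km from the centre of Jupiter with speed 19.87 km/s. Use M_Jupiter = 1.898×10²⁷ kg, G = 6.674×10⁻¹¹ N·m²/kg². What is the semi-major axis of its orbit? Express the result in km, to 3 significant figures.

μ = GM = 6.674×10⁻¹¹ × 1.898×10²⁷ = 1.267×10¹⁷ m³/s².
r = 2.454×10⁸ m.
Specific orbital energy ε = v²/2 − μ/r = (19870)²/2 − 1.267×10¹⁷/2.454×10⁸ = -3.188×10⁸ J/kg.
Since ε = −μ/(2a), a = −μ/(2ε) = 1.987×10⁸ m = 1.9868×10⁵ km.

a ≈ 1.99×10⁵ km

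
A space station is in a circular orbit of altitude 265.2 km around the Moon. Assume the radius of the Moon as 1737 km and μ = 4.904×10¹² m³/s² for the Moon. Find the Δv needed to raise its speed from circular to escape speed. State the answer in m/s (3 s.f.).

Δv ≈ 648 m/s

r = 1737 + 265.2 = 2002.2 km = 2.0022×10⁶ m.
Circular speed v_c = √(μ/r) = 1565 m/s.
Escape speed v_esc = √(2μ/r) = √2 × v_c = 2213 m/s.
Δv = v_esc − v_c = 648.3 m/s.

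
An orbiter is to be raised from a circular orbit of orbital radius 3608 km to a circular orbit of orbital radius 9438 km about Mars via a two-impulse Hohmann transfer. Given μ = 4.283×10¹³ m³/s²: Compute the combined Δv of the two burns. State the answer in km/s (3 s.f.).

Δv_total ≈ 1.24 km/s

r₁ = 3608 km = 3.608×10⁶ m.
r₂ = 9438 km = 9.438×10⁶ m.
Transfer ellipse a_t = (r₁ + r₂)/2 = 6.523×10⁶ m.
At r₁: circular v_c1 = √(μ/r₁) = 3445 m/s; transfer-periapsis v_p = √[μ(2/r₁ − 1/a_t)] = 4144 m/s.
Δv₁ = v_p − v_c1 = 698.9 m/s.
At r₂: circular v_c2 = √(μ/r₂) = 2130 m/s; transfer-apoapsis v_a = √[μ(2/r₂ − 1/a_t)] = 1584 m/s.
Δv₂ = v_c2 − v_a = 545.9 m/s.
Total Δv = Δv₁ + Δv₂ = 1245 m/s = 1.245 km/s.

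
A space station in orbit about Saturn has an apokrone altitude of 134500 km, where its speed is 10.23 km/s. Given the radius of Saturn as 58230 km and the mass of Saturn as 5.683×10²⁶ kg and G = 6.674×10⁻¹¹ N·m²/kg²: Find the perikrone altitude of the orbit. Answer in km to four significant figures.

perikrone altitude ≈ 11580 km

μ = GM = 6.674×10⁻¹¹ × 5.683×10²⁶ = 3.793×10¹⁶ m³/s².
r_a = 58230 + 134500 = 1.9273×10⁵ km = 1.927×10⁸ m.
Specific energy ε = v²/2 − μ/r = -1.445×10⁸ J/kg, so a = −μ/(2ε) = 1.313×10⁸ m.
The apsides satisfy r_p + r_a = 2a, so the perikrone radius is 2a − r_a = 6.981×10⁷ m = 69807 km.
Perikrone altitude = 69807 − 58230 = 11577 km.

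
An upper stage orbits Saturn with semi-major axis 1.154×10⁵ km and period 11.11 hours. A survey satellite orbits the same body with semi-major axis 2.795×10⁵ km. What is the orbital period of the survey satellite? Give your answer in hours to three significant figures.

T₂ ≈ 41.9 hours

Kepler's third law: T² ∝ a³, so T₂ = T₁ (a₂/a₁)^(3/2).
a₂/a₁ = 2.422, (a₂/a₁)^(3/2) = 3.769.
T₂ = 11.11 × 3.769 = 41.88 hours.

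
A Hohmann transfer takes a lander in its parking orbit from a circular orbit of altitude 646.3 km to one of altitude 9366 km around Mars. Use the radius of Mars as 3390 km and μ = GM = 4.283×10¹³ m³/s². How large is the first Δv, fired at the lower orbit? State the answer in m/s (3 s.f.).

Δv ≈ 758 m/s

r₁ = 3390 + 646.3 = 4036.3 km = 4.0363×10⁶ m.
r₂ = 3390 + 9366 = 12756 km = 1.2756×10⁷ m.
Transfer ellipse a_t = (r₁ + r₂)/2 = 8.396×10⁶ m.
At r₁: circular v_c1 = √(μ/r₁) = 3257 m/s; transfer-periapsis v_p = √[μ(2/r₁ − 1/a_t)] = 4015 m/s.
Δv₁ = v_p − v_c1 = 757.6 m/s.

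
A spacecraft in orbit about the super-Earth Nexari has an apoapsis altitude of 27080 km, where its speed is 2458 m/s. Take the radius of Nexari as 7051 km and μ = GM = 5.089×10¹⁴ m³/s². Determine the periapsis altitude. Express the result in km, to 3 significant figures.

periapsis altitude ≈ 1620 km

r_a = 7051 + 27080 = 34131 km = 3.413×10⁷ m.
Specific energy ε = v²/2 − μ/r = -1.189×10⁷ J/kg, so a = −μ/(2ε) = 2.140×10⁷ m.
The apsides satisfy r_p + r_a = 2a, so the periapsis radius is 2a − r_a = 8.672×10⁶ m = 8672.1 km.
Periapsis altitude = 8672.1 − 7051 = 1621.1 km.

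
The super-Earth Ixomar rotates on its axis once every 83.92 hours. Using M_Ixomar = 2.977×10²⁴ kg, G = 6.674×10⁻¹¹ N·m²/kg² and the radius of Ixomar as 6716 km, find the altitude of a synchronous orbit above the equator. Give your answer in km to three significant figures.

h_sync ≈ 70400 km

μ = GM = 6.674×10⁻¹¹ × 2.977×10²⁴ = 1.987×10¹⁴ m³/s².
T = 83.92 hours = 3.021×10⁵ s.
A synchronous orbit has period T, so by Kepler's third law a = (μT²/4π²)^(1/3).
μT²/4π² = 1.987×10¹⁴ × (3.021×10⁵)² / 39.48 = 4.593×10²³ m³.
a = 7.716×10⁷ m = 77158 km.
Altitude h = a − R = 77158 − 6716 = 70442 km.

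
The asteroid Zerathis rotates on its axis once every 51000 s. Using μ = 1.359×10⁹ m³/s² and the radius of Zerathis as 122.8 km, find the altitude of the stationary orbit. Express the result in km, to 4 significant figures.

A synchronous orbit has period T, so by Kepler's third law a = (μT²/4π²)^(1/3).
μT²/4π² = 1.359×10⁹ × (5.100×10⁴)² / 39.48 = 8.954×10¹⁶ m³.
a = 4.474×10⁵ m = 447.37 km.
Altitude h = a − R = 447.37 − 122.8 = 324.57 km.

h_sync ≈ 324.6 km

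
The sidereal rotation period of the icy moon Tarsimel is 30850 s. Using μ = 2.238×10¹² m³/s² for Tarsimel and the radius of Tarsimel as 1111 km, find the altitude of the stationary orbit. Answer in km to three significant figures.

h_sync ≈ 2670 km

A synchronous orbit has period T, so by Kepler's third law a = (μT²/4π²)^(1/3).
μT²/4π² = 2.238×10¹² × (3.085×10⁴)² / 39.48 = 5.395×10¹⁹ m³.
a = 3.779×10⁶ m = 3778.7 km.
Altitude h = a − R = 3778.7 − 1111 = 2667.7 km.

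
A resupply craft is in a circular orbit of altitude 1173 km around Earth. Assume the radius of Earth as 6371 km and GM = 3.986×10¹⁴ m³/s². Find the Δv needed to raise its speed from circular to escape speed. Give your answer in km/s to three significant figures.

Δv ≈ 3.01 km/s

r = 6371 + 1173 = 7544.0 km = 7.5440×10⁶ m.
Circular speed v_c = √(μ/r) = 7269 m/s.
Escape speed v_esc = √(2μ/r) = √2 × v_c = 10280 m/s.
Δv = v_esc − v_c = 3011 m/s = 3.011 km/s.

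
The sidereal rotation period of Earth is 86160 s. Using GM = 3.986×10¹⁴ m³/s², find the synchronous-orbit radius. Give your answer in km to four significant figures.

A synchronous orbit has period T, so by Kepler's third law a = (μT²/4π²)^(1/3).
μT²/4π² = 3.986×10¹⁴ × (8.616×10⁴)² / 39.48 = 7.495×10²² m³.
a = 4.216×10⁷ m = 42163 km.

r_sync ≈ 42160 km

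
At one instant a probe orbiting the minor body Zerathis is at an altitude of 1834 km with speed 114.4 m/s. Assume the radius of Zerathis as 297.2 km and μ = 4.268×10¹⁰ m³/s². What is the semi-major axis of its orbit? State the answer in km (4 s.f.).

a ≈ 1583 km

r = 297.2 + 1834 = 2131.2 km = 2.131×10⁶ m.
Vis-viva rearranged: 1/a = 2/r − v²/μ = 9.384×10⁻⁷ − 3.066×10⁻⁷ = 6.318×10⁻⁷ m⁻¹.
a = 1.583×10⁶ m = 1582.8 km.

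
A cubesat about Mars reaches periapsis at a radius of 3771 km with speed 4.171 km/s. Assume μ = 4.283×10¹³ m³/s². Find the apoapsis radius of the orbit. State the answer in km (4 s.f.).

apoapsis radius ≈ 12340 km

r_p = 3.771×10⁶ m.
Specific energy ε = v²/2 − μ/r = -2.659×10⁶ J/kg, so a = −μ/(2ε) = 8.053×10⁶ m.
The apsides satisfy r_p + r_a = 2a, so the apoapsis radius is 2a − r_p = 1.234×10⁷ m = 12336 km.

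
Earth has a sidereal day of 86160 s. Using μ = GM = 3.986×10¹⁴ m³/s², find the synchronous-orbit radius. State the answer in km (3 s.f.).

r_sync ≈ 42200 km

A synchronous orbit has period T, so by Kepler's third law a = (μT²/4π²)^(1/3).
μT²/4π² = 3.986×10¹⁴ × (8.616×10⁴)² / 39.48 = 7.495×10²² m³.
a = 4.216×10⁷ m = 42163 km.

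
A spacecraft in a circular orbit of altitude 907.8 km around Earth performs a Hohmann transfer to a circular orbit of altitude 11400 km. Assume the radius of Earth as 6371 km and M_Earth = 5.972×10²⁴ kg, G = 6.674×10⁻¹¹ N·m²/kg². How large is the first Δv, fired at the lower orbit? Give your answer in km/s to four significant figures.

μ = GM = 6.674×10⁻¹¹ × 5.972×10²⁴ = 3.986×10¹⁴ m³/s².
r₁ = 6371 + 907.8 = 7278.8 km = 7.2788×10⁶ m.
r₂ = 6371 + 11400 = 17771 km = 1.7771×10⁷ m.
Transfer ellipse a_t = (r₁ + r₂)/2 = 1.252×10⁷ m.
At r₁: circular v_c1 = √(μ/r₁) = 7400 m/s; transfer-perigee v_p = √[μ(2/r₁ − 1/a_t)] = 8814 m/s.
Δv₁ = v_p − v_c1 = 1415 m/s.
= 1.415 km/s.

Δv ≈ 1.415 km/s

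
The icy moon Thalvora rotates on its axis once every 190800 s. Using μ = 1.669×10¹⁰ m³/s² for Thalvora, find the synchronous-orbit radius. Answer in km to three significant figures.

A synchronous orbit has period T, so by Kepler's third law a = (μT²/4π²)^(1/3).
μT²/4π² = 1.669×10¹⁰ × (1.908×10⁵)² / 39.48 = 1.539×10¹⁹ m³.
a = 2.487×10⁶ m = 2487.4 km.

r_sync ≈ 2490 km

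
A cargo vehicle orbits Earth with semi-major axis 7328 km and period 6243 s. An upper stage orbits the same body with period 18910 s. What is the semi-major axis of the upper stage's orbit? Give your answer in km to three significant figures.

a₂ ≈ 15300 km

Kepler's third law: a³ ∝ T², so a₂ = a₁ (T₂/T₁)^(2/3).
T₂/T₁ = 3.029, (T₂/T₁)^(2/3) = 2.093.
a₂ = 7328 × 2.093 = 15340 km.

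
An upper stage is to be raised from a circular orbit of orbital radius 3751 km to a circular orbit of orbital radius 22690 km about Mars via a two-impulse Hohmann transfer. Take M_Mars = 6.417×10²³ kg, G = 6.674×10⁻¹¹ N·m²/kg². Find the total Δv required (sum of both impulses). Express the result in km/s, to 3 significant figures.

μ = GM = 6.674×10⁻¹¹ × 6.417×10²³ = 4.283×10¹³ m³/s².
r₁ = 3751 km = 3.751×10⁶ m.
r₂ = 22690 km = 2.269×10⁷ m.
Transfer ellipse a_t = (r₁ + r₂)/2 = 1.322×10⁷ m.
At r₁: circular v_c1 = √(μ/r₁) = 3379 m/s; transfer-periapsis v_p = √[μ(2/r₁ − 1/a_t)] = 4427 m/s.
Δv₁ = v_p − v_c1 = 1048 m/s.
At r₂: circular v_c2 = √(μ/r₂) = 1374 m/s; transfer-apoapsis v_a = √[μ(2/r₂ − 1/a_t)] = 731.8 m/s.
Δv₂ = v_c2 − v_a = 642.1 m/s.
Total Δv = Δv₁ + Δv₂ = 1690 m/s = 1.690 km/s.

Δv_total ≈ 1.69 km/s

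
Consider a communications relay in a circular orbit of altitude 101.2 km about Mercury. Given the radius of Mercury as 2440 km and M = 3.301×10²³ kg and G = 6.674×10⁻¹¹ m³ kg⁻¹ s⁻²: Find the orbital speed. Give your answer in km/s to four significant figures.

v ≈ 2.944 km/s

μ = GM = 6.674×10⁻¹¹ × 3.301×10²³ = 2.203×10¹³ m³/s².
r = 2440 + 101.2 = 2541.2 km = 2.5412×10⁶ m.
For a circular orbit v = √(μ/r) = √(2.203×10¹³ / 2.541×10⁶) = √(8.669×10⁶) = 2944 m/s.
That is 2.944 km/s.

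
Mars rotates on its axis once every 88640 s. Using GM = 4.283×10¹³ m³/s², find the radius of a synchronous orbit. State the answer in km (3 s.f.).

A synchronous orbit has period T, so by Kepler's third law a = (μT²/4π²)^(1/3).
μT²/4π² = 4.283×10¹³ × (8.864×10⁴)² / 39.48 = 8.524×10²¹ m³.
a = 2.043×10⁷ m = 20428 km.

r_sync ≈ 20400 km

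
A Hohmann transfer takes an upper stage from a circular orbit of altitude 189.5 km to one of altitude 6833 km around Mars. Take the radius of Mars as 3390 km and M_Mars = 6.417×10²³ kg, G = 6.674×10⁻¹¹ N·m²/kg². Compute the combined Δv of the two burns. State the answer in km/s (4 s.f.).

μ = GM = 6.674×10⁻¹¹ × 6.417×10²³ = 4.283×10¹³ m³/s².
r₁ = 3390 + 189.5 = 3579.5 km = 3.5795×10⁶ m.
r₂ = 3390 + 6833 = 10223 km = 1.0223×10⁷ m.
Transfer ellipse a_t = (r₁ + r₂)/2 = 6.901×10⁶ m.
At r₁: circular v_c1 = √(μ/r₁) = 3459 m/s; transfer-periapsis v_p = √[μ(2/r₁ − 1/a_t)] = 4210 m/s.
Δv₁ = v_p − v_c1 = 750.9 m/s.
At r₂: circular v_c2 = √(μ/r₂) = 2047 m/s; transfer-apoapsis v_a = √[μ(2/r₂ − 1/a_t)] = 1474 m/s.
Δv₂ = v_c2 − v_a = 572.7 m/s.
Total Δv = Δv₁ + Δv₂ = 1324 m/s = 1.324 km/s.

Δv_total ≈ 1.324 km/s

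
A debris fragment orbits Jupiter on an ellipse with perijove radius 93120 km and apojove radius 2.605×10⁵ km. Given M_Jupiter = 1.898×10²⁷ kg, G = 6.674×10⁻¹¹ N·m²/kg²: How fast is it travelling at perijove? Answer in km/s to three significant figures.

v ≈ 44.8 km/s

μ = GM = 6.674×10⁻¹¹ × 1.898×10²⁷ = 1.267×10¹⁷ m³/s².
Semi-major axis a = (r_p + r_a)/2 = 1.7681×10⁵ km = 1.768×10⁸ m.
Vis-viva: v² = μ(2/r − 1/a) = 1.267×10¹⁷ × (2.148×10⁻⁸ − 5.656×10⁻⁹) = 2.004×10⁹ m²/s².
v = 44770 m/s = 44.77 km/s.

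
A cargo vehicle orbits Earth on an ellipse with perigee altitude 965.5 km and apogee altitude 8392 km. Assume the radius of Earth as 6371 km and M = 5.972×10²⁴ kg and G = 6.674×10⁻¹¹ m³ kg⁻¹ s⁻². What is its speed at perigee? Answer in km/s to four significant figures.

μ = GM = 6.674×10⁻¹¹ × 5.972×10²⁴ = 3.986×10¹⁴ m³/s².
r_p = 6371 + 965.5 = 7336.5 km = 7.3365×10⁶ m.
r_a = 6371 + 8392 = 14763 km = 1.4763×10⁷ m.
Semi-major axis a = (r_p + r_a)/2 = 11050 km = 1.105×10⁷ m.
Vis-viva: v² = μ(2/r − 1/a) = 3.986×10¹⁴ × (2.726×10⁻⁷ − 9.050×10⁻⁸) = 7.258×10⁷ m²/s².
v = 8520 m/s = 8.520 km/s.

v ≈ 8.520 km/s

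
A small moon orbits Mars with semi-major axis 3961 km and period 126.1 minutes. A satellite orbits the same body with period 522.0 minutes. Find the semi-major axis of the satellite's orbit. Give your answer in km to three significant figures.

Kepler's third law: a³ ∝ T², so a₂ = a₁ (T₂/T₁)^(2/3).
T₂/T₁ = 4.140, (T₂/T₁)^(2/3) = 2.578.
a₂ = 3961 × 2.578 = 10210 km.

a₂ ≈ 10200 km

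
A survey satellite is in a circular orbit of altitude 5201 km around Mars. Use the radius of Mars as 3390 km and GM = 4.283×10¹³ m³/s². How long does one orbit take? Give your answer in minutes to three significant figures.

T ≈ 403 minutes

r = 3390 + 5201 = 8591.0 km = 8.5910×10⁶ m.
Kepler's third law: T = 2π√(r³/μ) = 2π√((8.591×10⁶)³ / 4.283×10¹³).
r³/μ = 1.480×10⁷ s², so T = 2π × 3.848×10³ = 2.418×10⁴ s.
Converting: 2.418×10⁴ s ÷ 60.00 = 402.9 minutes.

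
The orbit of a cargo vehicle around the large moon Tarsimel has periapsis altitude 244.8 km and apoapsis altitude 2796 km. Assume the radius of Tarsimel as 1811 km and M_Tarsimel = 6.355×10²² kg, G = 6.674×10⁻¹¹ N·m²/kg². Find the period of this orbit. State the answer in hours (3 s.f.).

μ = GM = 6.674×10⁻¹¹ × 6.355×10²² = 4.241×10¹² m³/s².
r_p = 1811 + 244.8 = 2055.8 km = 2.0558×10⁶ m.
r_a = 1811 + 2796 = 4607.0 km = 4.6070×10⁶ m.
Semi-major axis a = (r_p + r_a)/2 = (2055.8 + 4607.0)/2 = 3331.4 km = 3.331×10⁶ m.
By Kepler's third law T = 2π√(a³/μ) = 2π × 2.952×10³ = 1.855×10⁴ s.
= 5.153 hours.

T ≈ 5.15 hours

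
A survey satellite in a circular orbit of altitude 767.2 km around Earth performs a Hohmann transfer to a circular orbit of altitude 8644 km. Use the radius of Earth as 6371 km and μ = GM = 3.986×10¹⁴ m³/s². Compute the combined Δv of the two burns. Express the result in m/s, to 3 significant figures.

r₁ = 6371 + 767.2 = 7138.2 km = 7.1382×10⁶ m.
r₂ = 6371 + 8644 = 15015 km = 1.5015×10⁷ m.
Transfer ellipse a_t = (r₁ + r₂)/2 = 1.108×10⁷ m.
At r₁: circular v_c1 = √(μ/r₁) = 7473 m/s; transfer-perigee v_p = √[μ(2/r₁ − 1/a_t)] = 8700 m/s.
Δv₁ = v_p − v_c1 = 1228 m/s.
At r₂: circular v_c2 = √(μ/r₂) = 5152 m/s; transfer-apogee v_a = √[μ(2/r₂ − 1/a_t)] = 4136 m/s.
Δv₂ = v_c2 − v_a = 1016 m/s.
Total Δv = Δv₁ + Δv₂ = 2244 m/s.

Δv_total ≈ 2240 m/s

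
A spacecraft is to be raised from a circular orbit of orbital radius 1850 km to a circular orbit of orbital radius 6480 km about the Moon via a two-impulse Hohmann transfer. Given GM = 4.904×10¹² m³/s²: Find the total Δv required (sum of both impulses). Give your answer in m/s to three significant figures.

Δv_total ≈ 693 m/s

r₁ = 1850 km = 1.850×10⁶ m.
r₂ = 6480 km = 6.480×10⁶ m.
Transfer ellipse a_t = (r₁ + r₂)/2 = 4.165×10⁶ m.
At r₁: circular v_c1 = √(μ/r₁) = 1628 m/s; transfer-perilune v_p = √[μ(2/r₁ − 1/a_t)] = 2031 m/s.
Δv₁ = v_p − v_c1 = 402.7 m/s.
At r₂: circular v_c2 = √(μ/r₂) = 869.9 m/s; transfer-apolune v_a = √[μ(2/r₂ − 1/a_t)] = 579.8 m/s.
Δv₂ = v_c2 − v_a = 290.2 m/s.
Total Δv = Δv₁ + Δv₂ = 692.8 m/s.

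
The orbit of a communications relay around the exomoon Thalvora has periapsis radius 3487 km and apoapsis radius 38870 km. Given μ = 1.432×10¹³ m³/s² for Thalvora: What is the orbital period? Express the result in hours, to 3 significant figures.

Semi-major axis a = (r_p + r_a)/2 = (3487.0 + 38870)/2 = 21178 km = 2.118×10⁷ m.
By Kepler's third law T = 2π√(a³/μ) = 2π × 2.576×10⁴ = 1.618×10⁵ s.
= 44.95 hours.

T ≈ 45.0 hours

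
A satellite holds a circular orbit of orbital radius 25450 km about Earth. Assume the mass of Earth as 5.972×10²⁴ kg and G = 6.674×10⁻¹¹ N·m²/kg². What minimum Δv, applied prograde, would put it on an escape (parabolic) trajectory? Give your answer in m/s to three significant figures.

Δv ≈ 1640 m/s

μ = GM = 6.674×10⁻¹¹ × 5.972×10²⁴ = 3.986×10¹⁴ m³/s².
r = 25450 km = 2.545×10⁷ m.
Circular speed v_c = √(μ/r) = 3957 m/s.
Escape speed v_esc = √(2μ/r) = √2 × v_c = 5597 m/s.
Δv = v_esc − v_c = 1639 m/s.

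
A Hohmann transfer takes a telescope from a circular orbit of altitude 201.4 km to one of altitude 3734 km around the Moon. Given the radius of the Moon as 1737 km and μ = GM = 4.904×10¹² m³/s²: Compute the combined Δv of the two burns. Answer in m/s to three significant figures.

Δv_total ≈ 604 m/s

r₁ = 1737 + 201.4 = 1938.4 km = 1.9384×10⁶ m.
r₂ = 1737 + 3734 = 5471.0 km = 5.4710×10⁶ m.
Transfer ellipse a_t = (r₁ + r₂)/2 = 3.705×10⁶ m.
At r₁: circular v_c1 = √(μ/r₁) = 1591 m/s; transfer-perilune v_p = √[μ(2/r₁ − 1/a_t)] = 1933 m/s.
Δv₁ = v_p − v_c1 = 342.3 m/s.
At r₂: circular v_c2 = √(μ/r₂) = 946.8 m/s; transfer-apolune v_a = √[μ(2/r₂ − 1/a_t)] = 684.8 m/s.
Δv₂ = v_c2 − v_a = 261.9 m/s.
Total Δv = Δv₁ + Δv₂ = 604.3 m/s.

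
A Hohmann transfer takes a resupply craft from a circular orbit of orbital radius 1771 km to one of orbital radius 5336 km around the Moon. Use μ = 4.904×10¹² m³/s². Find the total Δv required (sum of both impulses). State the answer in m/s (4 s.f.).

r₁ = 1771 km = 1.771×10⁶ m.
r₂ = 5336 km = 5.336×10⁶ m.
Transfer ellipse a_t = (r₁ + r₂)/2 = 3.554×10⁶ m.
At r₁: circular v_c1 = √(μ/r₁) = 1664 m/s; transfer-perilune v_p = √[μ(2/r₁ − 1/a_t)] = 2039 m/s.
Δv₁ = v_p − v_c1 = 375.1 m/s.
At r₂: circular v_c2 = √(μ/r₂) = 958.7 m/s; transfer-apolune v_a = √[μ(2/r₂ − 1/a_t)] = 676.8 m/s.
Δv₂ = v_c2 − v_a = 281.9 m/s.
Total Δv = Δv₁ + Δv₂ = 657.0 m/s.

Δv_total ≈ 657.0 m/s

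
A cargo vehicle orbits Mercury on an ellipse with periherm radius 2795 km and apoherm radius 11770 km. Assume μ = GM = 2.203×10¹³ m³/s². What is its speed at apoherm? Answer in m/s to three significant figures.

Semi-major axis a = (r_p + r_a)/2 = 7282.5 km = 7.282×10⁶ m.
Vis-viva: v² = μ(2/r − 1/a) = 2.203×10¹³ × (1.699×10⁻⁷ − 1.373×10⁻⁷) = 7.184×10⁵ m²/s².
v = 847.6 m/s.

v ≈ 848 m/s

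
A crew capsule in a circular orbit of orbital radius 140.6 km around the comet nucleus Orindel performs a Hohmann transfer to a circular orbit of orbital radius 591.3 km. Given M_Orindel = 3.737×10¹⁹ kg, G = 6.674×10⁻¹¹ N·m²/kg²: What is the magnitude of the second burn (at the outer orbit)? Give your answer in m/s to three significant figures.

μ = GM = 6.674×10⁻¹¹ × 3.737×10¹⁹ = 2.494×10⁹ m³/s².
r₁ = 140.6 km = 1.406×10⁵ m.
r₂ = 591.3 km = 5.913×10⁵ m.
Transfer ellipse a_t = (r₁ + r₂)/2 = 3.660×10⁵ m.
At r₁: circular v_c1 = √(μ/r₁) = 133.2 m/s; transfer-periapsis v_p = √[μ(2/r₁ − 1/a_t)] = 169.3 m/s.
At r₂: circular v_c2 = √(μ/r₂) = 64.95 m/s; transfer-apoapsis v_a = √[μ(2/r₂ − 1/a_t)] = 40.26 m/s.
Δv₂ = v_c2 − v_a = 24.69 m/s.

Δv ≈ 24.7 m/s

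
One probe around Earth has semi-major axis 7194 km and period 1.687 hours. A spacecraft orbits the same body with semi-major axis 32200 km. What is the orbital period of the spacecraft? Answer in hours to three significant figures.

Kepler's third law: T² ∝ a³, so T₂ = T₁ (a₂/a₁)^(3/2).
a₂/a₁ = 4.476, (a₂/a₁)^(3/2) = 9.470.
T₂ = 1.687 × 9.470 = 15.98 hours.

T₂ ≈ 16.0 hours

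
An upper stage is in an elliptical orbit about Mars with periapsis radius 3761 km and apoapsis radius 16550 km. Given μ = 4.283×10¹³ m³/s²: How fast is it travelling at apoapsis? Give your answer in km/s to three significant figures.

v ≈ 0.979 km/s

Semi-major axis a = (r_p + r_a)/2 = 10156 km = 1.016×10⁷ m.
Vis-viva: v² = μ(2/r − 1/a) = 4.283×10¹³ × (1.208×10⁻⁷ − 9.847×10⁻⁸) = 9.584×10⁵ m²/s².
v = 979.0 m/s = 0.979 km/s.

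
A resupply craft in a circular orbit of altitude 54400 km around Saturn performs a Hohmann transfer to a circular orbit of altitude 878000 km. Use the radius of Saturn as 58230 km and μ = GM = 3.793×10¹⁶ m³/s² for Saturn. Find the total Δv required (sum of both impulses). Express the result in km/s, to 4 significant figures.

Δv_total ≈ 9.584 km/s

r₁ = 58230 + 54400 = 112630 km = 1.1263×10⁸ m.
r₂ = 58230 + 878000 = 936230 km = 9.3623×10⁸ m.
Transfer ellipse a_t = (r₁ + r₂)/2 = 5.244×10⁸ m.
At r₁: circular v_c1 = √(μ/r₁) = 18350 m/s; transfer-perikrone v_p = √[μ(2/r₁ − 1/a_t)] = 24520 m/s.
Δv₁ = v_p − v_c1 = 6168 m/s.
At r₂: circular v_c2 = √(μ/r₂) = 6365 m/s; transfer-apokrone v_a = √[μ(2/r₂ − 1/a_t)] = 2950 m/s.
Δv₂ = v_c2 − v_a = 3415 m/s.
Total Δv = Δv₁ + Δv₂ = 9584 m/s = 9.584 km/s.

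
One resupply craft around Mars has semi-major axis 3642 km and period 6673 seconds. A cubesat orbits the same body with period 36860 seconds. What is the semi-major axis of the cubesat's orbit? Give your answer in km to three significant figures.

Kepler's third law: a³ ∝ T², so a₂ = a₁ (T₂/T₁)^(2/3).
T₂/T₁ = 5.524, (T₂/T₁)^(2/3) = 3.125.
a₂ = 3642 × 3.125 = 11380 km.

a₂ ≈ 11400 km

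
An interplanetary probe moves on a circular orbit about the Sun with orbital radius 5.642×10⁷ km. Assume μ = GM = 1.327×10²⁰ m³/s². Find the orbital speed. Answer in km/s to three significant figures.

r = 5.642×10⁷ km = 5.642×10¹⁰ m.
For a circular orbit v = √(μ/r) = √(1.327×10²⁰ / 5.642×10¹⁰) = √(2.352×10⁹) = 48500 m/s.
That is 48.50 km/s.

v ≈ 48.5 km/s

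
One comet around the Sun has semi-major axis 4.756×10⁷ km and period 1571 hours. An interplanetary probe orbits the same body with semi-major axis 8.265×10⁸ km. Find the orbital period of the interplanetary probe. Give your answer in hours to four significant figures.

Kepler's third law: T² ∝ a³, so T₂ = T₁ (a₂/a₁)^(3/2).
a₂/a₁ = 17.38, (a₂/a₁)^(3/2) = 72.44.
T₂ = 1571 × 72.44 = 1.138×10⁵ hours.

T₂ ≈ 1.138×10⁵ hours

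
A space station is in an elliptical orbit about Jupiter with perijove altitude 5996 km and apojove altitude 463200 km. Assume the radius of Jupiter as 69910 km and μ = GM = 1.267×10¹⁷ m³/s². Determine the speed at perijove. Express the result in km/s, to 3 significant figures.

r_p = 69910 + 5996 = 75906 km = 7.5906×10⁷ m.
r_a = 69910 + 463200 = 533110 km = 5.3311×10⁸ m.
Semi-major axis a = (r_p + r_a)/2 = 3.0451×10⁵ km = 3.045×10⁸ m.
Vis-viva: v² = μ(2/r − 1/a) = 1.267×10¹⁷ × (2.635×10⁻⁸ − 3.284×10⁻⁹) = 2.922×10⁹ m²/s².
v = 54060 m/s = 54.06 km/s.

v ≈ 54.1 km/s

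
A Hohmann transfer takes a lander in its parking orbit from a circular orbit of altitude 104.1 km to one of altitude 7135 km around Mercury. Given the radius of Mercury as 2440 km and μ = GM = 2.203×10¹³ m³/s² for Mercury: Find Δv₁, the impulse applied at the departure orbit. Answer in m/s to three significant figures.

Δv ≈ 756 m/s

r₁ = 2440 + 104.1 = 2544.1 km = 2.5441×10⁶ m.
r₂ = 2440 + 7135 = 9575.0 km = 9.5750×10⁶ m.
Transfer ellipse a_t = (r₁ + r₂)/2 = 6.060×10⁶ m.
At r₁: circular v_c1 = √(μ/r₁) = 2943 m/s; transfer-periherm v_p = √[μ(2/r₁ − 1/a_t)] = 3699 m/s.
Δv₁ = v_p − v_c1 = 756.4 m/s.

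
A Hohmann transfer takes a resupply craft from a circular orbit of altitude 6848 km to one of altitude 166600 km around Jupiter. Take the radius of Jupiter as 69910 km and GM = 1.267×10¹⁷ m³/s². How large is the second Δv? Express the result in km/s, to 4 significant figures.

r₁ = 69910 + 6848 = 76758 km = 7.6758×10⁷ m.
r₂ = 69910 + 166600 = 236510 km = 2.3651×10⁸ m.
Transfer ellipse a_t = (r₁ + r₂)/2 = 1.566×10⁸ m.
At r₁: circular v_c1 = √(μ/r₁) = 40630 m/s; transfer-perijove v_p = √[μ(2/r₁ − 1/a_t)] = 49920 m/s.
At r₂: circular v_c2 = √(μ/r₂) = 23150 m/s; transfer-apojove v_a = √[μ(2/r₂ − 1/a_t)] = 16200 m/s.
Δv₂ = v_c2 − v_a = 6943 m/s.
= 6.943 km/s.

Δv ≈ 6.943 km/s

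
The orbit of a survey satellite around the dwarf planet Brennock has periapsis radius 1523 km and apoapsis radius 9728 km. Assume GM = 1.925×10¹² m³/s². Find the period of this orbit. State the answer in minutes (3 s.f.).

Semi-major axis a = (r_p + r_a)/2 = (1523.0 + 9728.0)/2 = 5625.5 km = 5.626×10⁶ m.
By Kepler's third law T = 2π√(a³/μ) = 2π × 9.617×10³ = 6.042×10⁴ s.
= 1007 minutes.

T ≈ 1010 minutes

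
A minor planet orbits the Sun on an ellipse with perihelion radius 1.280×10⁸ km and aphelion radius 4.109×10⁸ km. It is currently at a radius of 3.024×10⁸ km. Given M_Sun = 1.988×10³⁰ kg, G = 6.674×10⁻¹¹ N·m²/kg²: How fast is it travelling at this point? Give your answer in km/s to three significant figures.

μ = GM = 6.674×10⁻¹¹ × 1.988×10³⁰ = 1.327×10²⁰ m³/s².
Semi-major axis a = (r_p + r_a)/2 = 2.6945×10⁸ km = 2.694×10¹¹ m.
Vis-viva: v² = μ(2/r − 1/a) = 1.327×10²⁰ × (6.614×10⁻¹² − 3.711×10⁻¹²) = 3.851×10⁸ m²/s².
v = 19620 m/s = 19.62 km/s.

v ≈ 19.6 km/s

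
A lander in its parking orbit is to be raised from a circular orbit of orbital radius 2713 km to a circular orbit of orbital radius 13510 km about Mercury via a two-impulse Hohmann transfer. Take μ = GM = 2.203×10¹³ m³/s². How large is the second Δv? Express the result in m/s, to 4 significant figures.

r₁ = 2713 km = 2.713×10⁶ m.
r₂ = 13510 km = 1.351×10⁷ m.
Transfer ellipse a_t = (r₁ + r₂)/2 = 8.112×10⁶ m.
At r₁: circular v_c1 = √(μ/r₁) = 2850 m/s; transfer-periherm v_p = √[μ(2/r₁ − 1/a_t)] = 3678 m/s.
At r₂: circular v_c2 = √(μ/r₂) = 1277 m/s; transfer-apoherm v_a = √[μ(2/r₂ − 1/a_t)] = 738.5 m/s.
Δv₂ = v_c2 − v_a = 538.5 m/s.

Δv ≈ 538.5 m/s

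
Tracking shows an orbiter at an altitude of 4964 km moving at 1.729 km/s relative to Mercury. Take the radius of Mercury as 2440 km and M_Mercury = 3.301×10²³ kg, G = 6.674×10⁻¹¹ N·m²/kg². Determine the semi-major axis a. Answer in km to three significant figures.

a ≈ 7440 km

μ = GM = 6.674×10⁻¹¹ × 3.301×10²³ = 2.203×10¹³ m³/s².
r = 2440 + 4964 = 7404.0 km = 7.404×10⁶ m.
Specific orbital energy ε = v²/2 − μ/r = (1729)²/2 − 2.203×10¹³/7.404×10⁶ = -1.481×10⁶ J/kg.
Since ε = −μ/(2a), a = −μ/(2ε) = 7.439×10⁶ m = 7438.8 km.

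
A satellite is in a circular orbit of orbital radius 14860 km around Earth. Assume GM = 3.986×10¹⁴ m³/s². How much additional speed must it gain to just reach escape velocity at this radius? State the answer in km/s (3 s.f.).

Δv ≈ 2.15 km/s

r = 14860 km = 1.486×10⁷ m.
Circular speed v_c = √(μ/r) = 5179 m/s.
Escape speed v_esc = √(2μ/r) = √2 × v_c = 7324 m/s.
Δv = v_esc − v_c = 2145 m/s = 2.145 km/s.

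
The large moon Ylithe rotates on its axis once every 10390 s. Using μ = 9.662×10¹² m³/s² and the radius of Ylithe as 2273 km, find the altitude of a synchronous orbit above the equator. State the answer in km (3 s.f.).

A synchronous orbit has period T, so by Kepler's third law a = (μT²/4π²)^(1/3).
μT²/4π² = 9.662×10¹² × (1.039×10⁴)² / 39.48 = 2.642×10¹⁹ m³.
a = 2.978×10⁶ m = 2978.4 km.
Altitude h = a − R = 2978.4 − 2273 = 705.38 km.

h_sync ≈ 705 km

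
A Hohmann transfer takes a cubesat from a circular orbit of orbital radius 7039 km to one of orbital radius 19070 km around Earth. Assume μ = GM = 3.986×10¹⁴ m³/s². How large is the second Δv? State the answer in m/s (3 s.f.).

r₁ = 7039 km = 7.039×10⁶ m.
r₂ = 19070 km = 1.907×10⁷ m.
Transfer ellipse a_t = (r₁ + r₂)/2 = 1.305×10⁷ m.
At r₁: circular v_c1 = √(μ/r₁) = 7525 m/s; transfer-perigee v_p = √[μ(2/r₁ − 1/a_t)] = 9095 m/s.
At r₂: circular v_c2 = √(μ/r₂) = 4572 m/s; transfer-apogee v_a = √[μ(2/r₂ − 1/a_t)] = 3357 m/s.
Δv₂ = v_c2 − v_a = 1215 m/s.

Δv ≈ 1210 m/s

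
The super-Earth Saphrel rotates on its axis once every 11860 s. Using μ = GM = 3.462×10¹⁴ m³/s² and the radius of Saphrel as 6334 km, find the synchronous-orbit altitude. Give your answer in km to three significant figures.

h_sync ≈ 4390 km

A synchronous orbit has period T, so by Kepler's third law a = (μT²/4π²)^(1/3).
μT²/4π² = 3.462×10¹⁴ × (1.186×10⁴)² / 39.48 = 1.233×10²¹ m³.
a = 1.072×10⁷ m = 10725 km.
Altitude h = a − R = 10725 − 6334 = 4390.5 km.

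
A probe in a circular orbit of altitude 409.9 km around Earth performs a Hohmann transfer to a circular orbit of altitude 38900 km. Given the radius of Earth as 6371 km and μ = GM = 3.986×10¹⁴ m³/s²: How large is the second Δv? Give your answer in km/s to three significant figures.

r₁ = 6371 + 409.9 = 6780.9 km = 6.7809×10⁶ m.
r₂ = 6371 + 38900 = 45271 km = 4.5271×10⁷ m.
Transfer ellipse a_t = (r₁ + r₂)/2 = 2.603×10⁷ m.
At r₁: circular v_c1 = √(μ/r₁) = 7667 m/s; transfer-perigee v_p = √[μ(2/r₁ − 1/a_t)] = 10110 m/s.
At r₂: circular v_c2 = √(μ/r₂) = 2967 m/s; transfer-apogee v_a = √[μ(2/r₂ − 1/a_t)] = 1515 m/s.
Δv₂ = v_c2 − v_a = 1453 m/s.
= 1.453 km/s.

Δv ≈ 1.45 km/s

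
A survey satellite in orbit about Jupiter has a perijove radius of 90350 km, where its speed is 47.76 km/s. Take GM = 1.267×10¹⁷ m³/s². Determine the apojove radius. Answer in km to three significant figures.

r_p = 9.035×10⁷ m.
Specific energy ε = v²/2 − μ/r = -2.618×10⁸ J/kg, so a = −μ/(2ε) = 2.420×10⁸ m.
The apsides satisfy r_p + r_a = 2a, so the apojove radius is 2a − r_p = 3.936×10⁸ m = 3.9358×10⁵ km.

apojove radius ≈ 3.94×10⁵ km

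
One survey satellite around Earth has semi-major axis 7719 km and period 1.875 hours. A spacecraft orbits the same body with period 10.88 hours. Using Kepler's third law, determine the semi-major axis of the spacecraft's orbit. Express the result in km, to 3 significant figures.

Kepler's third law: a³ ∝ T², so a₂ = a₁ (T₂/T₁)^(2/3).
T₂/T₁ = 5.803, (T₂/T₁)^(2/3) = 3.229.
a₂ = 7719 × 3.229 = 24930 km.

a₂ ≈ 24900 km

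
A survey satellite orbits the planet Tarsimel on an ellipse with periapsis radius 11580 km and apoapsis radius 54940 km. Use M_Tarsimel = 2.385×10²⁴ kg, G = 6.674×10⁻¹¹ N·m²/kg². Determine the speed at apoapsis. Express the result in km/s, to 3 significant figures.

v ≈ 1.00 km/s

μ = GM = 6.674×10⁻¹¹ × 2.385×10²⁴ = 1.592×10¹⁴ m³/s².
Semi-major axis a = (r_p + r_a)/2 = 33260 km = 3.326×10⁷ m.
Vis-viva: v² = μ(2/r − 1/a) = 1.592×10¹⁴ × (3.640×10⁻⁸ − 3.007×10⁻⁸) = 1.009×10⁶ m²/s².
v = 1004 m/s = 1.004 km/s.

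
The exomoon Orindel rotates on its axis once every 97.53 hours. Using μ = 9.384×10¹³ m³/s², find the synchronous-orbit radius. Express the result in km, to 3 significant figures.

T = 97.53 hours = 3.511×10⁵ s.
A synchronous orbit has period T, so by Kepler's third law a = (μT²/4π²)^(1/3).
μT²/4π² = 9.384×10¹³ × (3.511×10⁵)² / 39.48 = 2.930×10²³ m³.
a = 6.642×10⁷ m = 66421 km.

r_sync ≈ 66400 km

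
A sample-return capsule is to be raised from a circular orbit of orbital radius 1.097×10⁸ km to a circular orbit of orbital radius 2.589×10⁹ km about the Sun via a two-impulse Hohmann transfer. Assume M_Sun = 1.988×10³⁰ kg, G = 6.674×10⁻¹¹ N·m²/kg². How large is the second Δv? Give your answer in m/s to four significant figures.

Δv ≈ 5118 m/s

μ = GM = 6.674×10⁻¹¹ × 1.988×10³⁰ = 1.327×10²⁰ m³/s².
r₁ = 1.097×10⁸ km = 1.097×10¹¹ m.
r₂ = 2.589×10⁹ km = 2.589×10¹² m.
Transfer ellipse a_t = (r₁ + r₂)/2 = 1.349×10¹² m.
At r₁: circular v_c1 = √(μ/r₁) = 34780 m/s; transfer-perihelion v_p = √[μ(2/r₁ − 1/a_t)] = 48170 m/s.
At r₂: circular v_c2 = √(μ/r₂) = 7159 m/s; transfer-aphelion v_a = √[μ(2/r₂ − 1/a_t)] = 2041 m/s.
Δv₂ = v_c2 − v_a = 5118 m/s.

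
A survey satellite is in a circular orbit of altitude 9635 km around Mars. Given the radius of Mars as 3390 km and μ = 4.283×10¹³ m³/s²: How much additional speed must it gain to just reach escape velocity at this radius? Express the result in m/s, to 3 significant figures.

r = 3390 + 9635 = 13025 km = 1.3025×10⁷ m.
Circular speed v_c = √(μ/r) = 1813 m/s.
Escape speed v_esc = √(2μ/r) = √2 × v_c = 2564 m/s.
Δv = v_esc − v_c = 751.1 m/s.

Δv ≈ 751 m/s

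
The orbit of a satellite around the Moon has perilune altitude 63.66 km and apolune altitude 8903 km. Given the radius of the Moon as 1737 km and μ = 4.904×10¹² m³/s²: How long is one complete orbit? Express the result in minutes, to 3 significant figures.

T ≈ 734 minutes

r_p = 1737 + 63.66 = 1800.7 km = 1.8007×10⁶ m.
r_a = 1737 + 8903 = 10640 km = 1.0640×10⁷ m.
Semi-major axis a = (r_p + r_a)/2 = (1800.7 + 10640)/2 = 6220.3 km = 6.220×10⁶ m.
By Kepler's third law T = 2π√(a³/μ) = 2π × 7.006×10³ = 4.402×10⁴ s.
= 733.6 minutes.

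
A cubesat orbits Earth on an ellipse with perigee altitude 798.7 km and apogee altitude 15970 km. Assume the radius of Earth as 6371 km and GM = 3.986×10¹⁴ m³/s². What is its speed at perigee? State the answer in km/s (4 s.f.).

r_p = 6371 + 798.7 = 7169.7 km = 7.1697×10⁶ m.
r_a = 6371 + 15970 = 22341 km = 2.2341×10⁷ m.
Semi-major axis a = (r_p + r_a)/2 = 14755 km = 1.476×10⁷ m.
Vis-viva: v² = μ(2/r − 1/a) = 3.986×10¹⁴ × (2.790×10⁻⁷ − 6.777×10⁻⁸) = 8.418×10⁷ m²/s².
v = 9175 m/s = 9.175 km/s.

v ≈ 9.175 km/s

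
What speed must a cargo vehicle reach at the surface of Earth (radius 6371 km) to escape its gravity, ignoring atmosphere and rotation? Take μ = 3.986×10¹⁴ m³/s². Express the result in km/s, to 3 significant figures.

r = R = 6.371×10⁶ m.
Escape speed v_esc = √(2μ/r) = √(2 × 3.986×10¹⁴ / 6.371×10⁶) = √(1.251×10⁸) = 11190 m/s.
= 11.19 km/s.

v_esc ≈ 11.2 km/s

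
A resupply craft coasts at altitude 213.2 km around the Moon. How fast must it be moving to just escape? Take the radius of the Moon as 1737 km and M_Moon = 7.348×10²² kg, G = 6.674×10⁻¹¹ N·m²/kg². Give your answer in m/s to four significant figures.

μ = GM = 6.674×10⁻¹¹ × 7.348×10²² = 4.904×10¹² m³/s².
r = 1737 + 213.2 = 1950.2 km = 1.9502×10⁶ m.
Escape speed v_esc = √(2μ/r) = √(2 × 4.904×10¹² / 1.950×10⁶) = √(5.029×10⁶) = 2243 m/s.

v_esc ≈ 2243 m/s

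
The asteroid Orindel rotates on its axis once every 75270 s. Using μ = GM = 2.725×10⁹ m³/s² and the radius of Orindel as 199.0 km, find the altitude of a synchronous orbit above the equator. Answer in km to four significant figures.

h_sync ≈ 532.3 km

A synchronous orbit has period T, so by Kepler's third law a = (μT²/4π²)^(1/3).
μT²/4π² = 2.725×10⁹ × (7.527×10⁴)² / 39.48 = 3.911×10¹⁷ m³.
a = 7.313×10⁵ m = 731.28 km.
Altitude h = a − R = 731.28 − 199.0 = 532.28 km.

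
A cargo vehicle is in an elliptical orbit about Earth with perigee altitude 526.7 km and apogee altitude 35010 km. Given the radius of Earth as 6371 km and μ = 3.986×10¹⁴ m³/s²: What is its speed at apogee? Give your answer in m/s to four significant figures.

r_p = 6371 + 526.7 = 6897.7 km = 6.8977×10⁶ m.
r_a = 6371 + 35010 = 41381 km = 4.1381×10⁷ m.
Semi-major axis a = (r_p + r_a)/2 = 24139 km = 2.414×10⁷ m.
Vis-viva: v² = μ(2/r − 1/a) = 3.986×10¹⁴ × (4.833×10⁻⁸ − 4.143×10⁻⁸) = 2.752×10⁶ m²/s².
v = 1659 m/s.

v ≈ 1659 m/s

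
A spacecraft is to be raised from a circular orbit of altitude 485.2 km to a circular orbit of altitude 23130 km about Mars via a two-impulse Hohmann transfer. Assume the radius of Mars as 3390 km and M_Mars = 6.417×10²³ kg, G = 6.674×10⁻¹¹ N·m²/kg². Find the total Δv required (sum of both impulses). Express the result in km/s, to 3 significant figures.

μ = GM = 6.674×10⁻¹¹ × 6.417×10²³ = 4.283×10¹³ m³/s².
r₁ = 3390 + 485.2 = 3875.2 km = 3.8752×10⁶ m.
r₂ = 3390 + 23130 = 26520 km = 2.6520×10⁷ m.
Transfer ellipse a_t = (r₁ + r₂)/2 = 1.520×10⁷ m.
At r₁: circular v_c1 = √(μ/r₁) = 3324 m/s; transfer-periapsis v_p = √[μ(2/r₁ − 1/a_t)] = 4391 m/s.
Δv₁ = v_p − v_c1 = 1067 m/s.
At r₂: circular v_c2 = √(μ/r₂) = 1271 m/s; transfer-apoapsis v_a = √[μ(2/r₂ − 1/a_t)] = 641.7 m/s.
Δv₂ = v_c2 − v_a = 629.1 m/s.
Total Δv = Δv₁ + Δv₂ = 1696 m/s = 1.696 km/s.

Δv_total ≈ 1.70 km/s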